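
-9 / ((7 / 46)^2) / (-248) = 4761 / 3038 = 1.57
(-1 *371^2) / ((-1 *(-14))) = -19663 / 2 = -9831.50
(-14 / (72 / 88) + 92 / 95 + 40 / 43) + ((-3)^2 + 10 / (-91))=-21152141 / 3345615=-6.32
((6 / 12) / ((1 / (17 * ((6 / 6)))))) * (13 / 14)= 221 / 28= 7.89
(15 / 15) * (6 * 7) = 42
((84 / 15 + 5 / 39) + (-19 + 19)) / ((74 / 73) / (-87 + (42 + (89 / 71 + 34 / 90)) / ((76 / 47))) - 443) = -594166680143 / 45952592290215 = -0.01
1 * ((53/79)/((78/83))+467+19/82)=59111356/126321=467.95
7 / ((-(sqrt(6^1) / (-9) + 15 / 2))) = -5670 / 6067 - 84*sqrt(6) / 6067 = -0.97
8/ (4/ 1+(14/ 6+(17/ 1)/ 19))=114/ 103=1.11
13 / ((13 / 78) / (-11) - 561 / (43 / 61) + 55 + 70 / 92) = -424281 / 24154366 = -0.02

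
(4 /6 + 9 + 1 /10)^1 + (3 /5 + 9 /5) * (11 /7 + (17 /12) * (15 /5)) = 997 /42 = 23.74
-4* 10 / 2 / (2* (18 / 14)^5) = -168070 / 59049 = -2.85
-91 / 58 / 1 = -91 / 58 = -1.57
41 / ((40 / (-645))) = -5289 / 8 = -661.12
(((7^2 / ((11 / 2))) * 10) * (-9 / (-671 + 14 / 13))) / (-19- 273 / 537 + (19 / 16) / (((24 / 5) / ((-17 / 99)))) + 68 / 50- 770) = -591095232000 / 389258307463747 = -0.00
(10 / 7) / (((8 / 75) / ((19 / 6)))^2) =1128125 / 896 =1259.07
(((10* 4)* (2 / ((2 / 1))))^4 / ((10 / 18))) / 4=1152000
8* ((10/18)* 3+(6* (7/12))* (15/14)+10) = 370/3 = 123.33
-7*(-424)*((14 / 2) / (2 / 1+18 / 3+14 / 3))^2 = 327222 / 361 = 906.43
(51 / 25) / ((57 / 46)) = 782 / 475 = 1.65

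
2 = 2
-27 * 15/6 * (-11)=1485/2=742.50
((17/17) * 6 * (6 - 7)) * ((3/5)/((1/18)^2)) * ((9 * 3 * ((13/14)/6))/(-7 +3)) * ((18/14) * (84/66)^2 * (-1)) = -1535274/605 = -2537.64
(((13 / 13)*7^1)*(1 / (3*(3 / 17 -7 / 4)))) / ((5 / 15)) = -476 / 107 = -4.45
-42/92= -21/46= -0.46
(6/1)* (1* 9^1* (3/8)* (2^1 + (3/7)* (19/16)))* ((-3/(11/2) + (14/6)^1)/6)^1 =149211/9856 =15.14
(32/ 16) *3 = 6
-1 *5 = -5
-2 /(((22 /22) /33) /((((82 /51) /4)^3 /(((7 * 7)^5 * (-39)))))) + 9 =17536252152144463 /1948472461265148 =9.00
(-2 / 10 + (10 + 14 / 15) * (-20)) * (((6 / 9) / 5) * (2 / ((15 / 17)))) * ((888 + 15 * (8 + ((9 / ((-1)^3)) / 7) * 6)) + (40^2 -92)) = -535849384 / 3375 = -158770.19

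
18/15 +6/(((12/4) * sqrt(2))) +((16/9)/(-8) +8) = sqrt(2) +404/45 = 10.39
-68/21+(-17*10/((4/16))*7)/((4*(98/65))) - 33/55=-83278/105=-793.12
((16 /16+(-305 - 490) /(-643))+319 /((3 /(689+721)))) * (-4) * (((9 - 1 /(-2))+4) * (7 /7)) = -5205947112 /643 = -8096340.77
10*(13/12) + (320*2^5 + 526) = 10776.83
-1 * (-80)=80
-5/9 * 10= -50/9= -5.56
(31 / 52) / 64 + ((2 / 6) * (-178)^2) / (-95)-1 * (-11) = -95002237 / 948480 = -100.16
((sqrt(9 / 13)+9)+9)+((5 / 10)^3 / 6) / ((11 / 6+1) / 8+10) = 18.83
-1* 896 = -896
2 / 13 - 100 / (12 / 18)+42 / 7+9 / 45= -9337 / 65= -143.65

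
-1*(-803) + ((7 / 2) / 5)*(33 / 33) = 8037 / 10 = 803.70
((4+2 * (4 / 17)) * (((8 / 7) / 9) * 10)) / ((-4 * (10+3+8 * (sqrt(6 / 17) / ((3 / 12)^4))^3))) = 5710640 / 245139934916978529561- 408021893120 * sqrt(102) / 81713311638992843187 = -0.00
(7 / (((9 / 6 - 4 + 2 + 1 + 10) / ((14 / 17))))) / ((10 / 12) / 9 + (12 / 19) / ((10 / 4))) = 6840 / 4301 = 1.59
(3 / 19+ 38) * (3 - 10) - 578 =-16057 / 19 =-845.11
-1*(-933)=933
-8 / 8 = -1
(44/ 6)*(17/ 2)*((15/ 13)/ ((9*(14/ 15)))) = 4675/ 546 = 8.56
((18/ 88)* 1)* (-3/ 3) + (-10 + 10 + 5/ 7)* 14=431/ 44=9.80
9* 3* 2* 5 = 270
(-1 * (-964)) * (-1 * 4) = -3856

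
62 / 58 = 31 / 29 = 1.07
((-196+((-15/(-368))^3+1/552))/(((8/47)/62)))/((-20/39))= 555033915972263/3986882560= 139215.02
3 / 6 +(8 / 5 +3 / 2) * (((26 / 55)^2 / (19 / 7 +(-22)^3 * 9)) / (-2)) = 10145998971 / 20291851250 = 0.50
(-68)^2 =4624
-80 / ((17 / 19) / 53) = -80560 / 17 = -4738.82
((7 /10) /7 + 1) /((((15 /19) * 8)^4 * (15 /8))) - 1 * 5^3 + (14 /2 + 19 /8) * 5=-303748566469 /3888000000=-78.12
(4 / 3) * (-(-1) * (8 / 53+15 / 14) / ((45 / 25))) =9070 / 10017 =0.91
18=18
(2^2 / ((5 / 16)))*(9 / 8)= 72 / 5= 14.40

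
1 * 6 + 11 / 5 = 41 / 5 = 8.20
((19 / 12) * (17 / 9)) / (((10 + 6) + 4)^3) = 323 / 864000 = 0.00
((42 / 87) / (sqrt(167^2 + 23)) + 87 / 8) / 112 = sqrt(6978) / 3237792 + 87 / 896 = 0.10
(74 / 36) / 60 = 37 / 1080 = 0.03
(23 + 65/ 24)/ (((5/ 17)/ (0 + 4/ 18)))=10489/ 540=19.42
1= 1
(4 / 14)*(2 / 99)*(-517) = -188 / 63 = -2.98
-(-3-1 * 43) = 46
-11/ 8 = -1.38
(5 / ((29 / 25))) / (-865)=-25 / 5017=-0.00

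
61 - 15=46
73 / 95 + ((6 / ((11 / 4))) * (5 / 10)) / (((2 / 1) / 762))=435143 / 1045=416.40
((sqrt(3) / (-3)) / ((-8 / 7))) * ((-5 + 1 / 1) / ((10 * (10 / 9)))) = -21 * sqrt(3) / 200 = -0.18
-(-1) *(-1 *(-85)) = 85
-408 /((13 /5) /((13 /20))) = -102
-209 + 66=-143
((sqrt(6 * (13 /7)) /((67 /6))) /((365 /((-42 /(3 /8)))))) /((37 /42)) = -4032 * sqrt(546) /904835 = -0.10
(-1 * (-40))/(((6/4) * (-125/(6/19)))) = -32/475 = -0.07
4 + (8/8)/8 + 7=89/8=11.12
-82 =-82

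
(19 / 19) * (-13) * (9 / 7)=-117 / 7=-16.71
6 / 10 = 3 / 5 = 0.60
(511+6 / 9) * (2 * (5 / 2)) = 7675 / 3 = 2558.33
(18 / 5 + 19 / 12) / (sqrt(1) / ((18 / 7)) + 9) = 933 / 1690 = 0.55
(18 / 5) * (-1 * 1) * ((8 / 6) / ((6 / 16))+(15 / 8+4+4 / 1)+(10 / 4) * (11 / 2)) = -1957 / 20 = -97.85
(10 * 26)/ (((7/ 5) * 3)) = 1300/ 21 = 61.90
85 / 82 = 1.04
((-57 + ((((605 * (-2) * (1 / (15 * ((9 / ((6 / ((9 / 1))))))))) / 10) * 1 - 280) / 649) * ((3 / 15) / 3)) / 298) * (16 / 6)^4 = -460484847616 / 47584144575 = -9.68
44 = 44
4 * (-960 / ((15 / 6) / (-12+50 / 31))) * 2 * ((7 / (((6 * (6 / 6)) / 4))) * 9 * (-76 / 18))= -175415296 / 31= -5658557.94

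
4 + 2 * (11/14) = 39/7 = 5.57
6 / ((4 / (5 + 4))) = 27 / 2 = 13.50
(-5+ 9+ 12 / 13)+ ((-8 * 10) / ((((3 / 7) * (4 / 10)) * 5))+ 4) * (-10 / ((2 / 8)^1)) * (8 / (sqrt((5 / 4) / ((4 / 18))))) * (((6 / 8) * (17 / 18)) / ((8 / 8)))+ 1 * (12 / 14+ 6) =1072 / 91+ 72896 * sqrt(10) / 27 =8549.46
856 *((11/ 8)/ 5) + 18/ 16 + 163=15981/ 40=399.52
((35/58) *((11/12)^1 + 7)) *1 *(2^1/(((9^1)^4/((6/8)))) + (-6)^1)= -87257975/3044304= -28.66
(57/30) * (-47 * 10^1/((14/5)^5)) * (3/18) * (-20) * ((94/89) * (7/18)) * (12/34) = 655796875/261555336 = 2.51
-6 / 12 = -1 / 2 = -0.50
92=92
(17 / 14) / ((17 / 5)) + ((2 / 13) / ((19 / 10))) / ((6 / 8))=4825 / 10374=0.47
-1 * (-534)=534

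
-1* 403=-403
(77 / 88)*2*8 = 14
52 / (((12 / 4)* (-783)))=-52 / 2349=-0.02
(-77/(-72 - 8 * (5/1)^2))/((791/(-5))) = -55/30736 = -0.00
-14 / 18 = -7 / 9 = -0.78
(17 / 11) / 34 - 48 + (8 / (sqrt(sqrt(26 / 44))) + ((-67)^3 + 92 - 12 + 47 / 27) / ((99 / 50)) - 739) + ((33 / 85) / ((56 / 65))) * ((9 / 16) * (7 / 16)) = -14205726437819 / 93063168 + 8 * 13^(3 / 4) * 22^(1 / 4) / 13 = -152636.94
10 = 10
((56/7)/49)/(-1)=-8/49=-0.16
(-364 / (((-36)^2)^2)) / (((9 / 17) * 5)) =-1547 / 18895680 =-0.00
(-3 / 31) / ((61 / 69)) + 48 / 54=13265 / 17019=0.78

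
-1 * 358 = -358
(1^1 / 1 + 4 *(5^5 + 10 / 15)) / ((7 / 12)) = 150044 / 7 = 21434.86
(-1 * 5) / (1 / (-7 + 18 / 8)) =95 / 4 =23.75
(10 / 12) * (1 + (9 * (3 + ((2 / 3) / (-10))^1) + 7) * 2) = 113 / 2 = 56.50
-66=-66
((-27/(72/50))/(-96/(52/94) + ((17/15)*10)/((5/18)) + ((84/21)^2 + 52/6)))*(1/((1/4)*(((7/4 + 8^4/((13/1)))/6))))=91260/6943883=0.01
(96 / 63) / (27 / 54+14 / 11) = 704 / 819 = 0.86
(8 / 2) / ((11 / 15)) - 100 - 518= -6738 / 11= -612.55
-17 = -17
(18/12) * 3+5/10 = 5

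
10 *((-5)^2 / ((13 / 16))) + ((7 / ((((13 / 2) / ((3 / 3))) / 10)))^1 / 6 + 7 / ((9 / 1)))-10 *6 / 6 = 35131 / 117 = 300.26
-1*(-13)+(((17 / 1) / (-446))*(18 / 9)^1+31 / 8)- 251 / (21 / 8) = -2952923 / 37464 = -78.82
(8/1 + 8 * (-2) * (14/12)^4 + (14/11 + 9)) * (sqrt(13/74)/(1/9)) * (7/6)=-35455 * sqrt(962)/21978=-50.04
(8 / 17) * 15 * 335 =40200 / 17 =2364.71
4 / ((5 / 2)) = 8 / 5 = 1.60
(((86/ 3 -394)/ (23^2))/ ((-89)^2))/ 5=-1096/ 62853135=-0.00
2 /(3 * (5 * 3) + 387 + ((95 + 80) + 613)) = 1 /610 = 0.00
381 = 381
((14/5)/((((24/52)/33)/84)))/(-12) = -7007/5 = -1401.40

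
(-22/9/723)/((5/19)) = -0.01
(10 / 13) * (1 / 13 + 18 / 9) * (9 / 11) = 2430 / 1859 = 1.31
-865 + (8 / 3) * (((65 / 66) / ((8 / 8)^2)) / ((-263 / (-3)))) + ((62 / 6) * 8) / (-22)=-2513229 / 2893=-868.73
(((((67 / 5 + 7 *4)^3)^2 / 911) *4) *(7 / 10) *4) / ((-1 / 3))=-13216953268856232 / 71171875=-185704722.11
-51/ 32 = -1.59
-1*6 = -6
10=10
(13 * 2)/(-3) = -26/3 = -8.67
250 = 250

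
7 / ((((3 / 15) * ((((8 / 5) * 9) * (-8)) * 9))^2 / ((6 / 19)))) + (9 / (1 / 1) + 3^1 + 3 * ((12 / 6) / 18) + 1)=1134678295 / 85100544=13.33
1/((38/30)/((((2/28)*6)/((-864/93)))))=-155/4256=-0.04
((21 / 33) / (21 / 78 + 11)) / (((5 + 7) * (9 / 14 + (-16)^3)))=-637 / 554372115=-0.00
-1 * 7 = -7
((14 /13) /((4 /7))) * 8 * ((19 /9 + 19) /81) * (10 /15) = 74480 /28431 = 2.62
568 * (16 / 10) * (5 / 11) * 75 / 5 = 68160 / 11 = 6196.36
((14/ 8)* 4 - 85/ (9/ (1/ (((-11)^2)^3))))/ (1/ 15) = 558041290/ 5314683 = 105.00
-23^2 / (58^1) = -529 / 58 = -9.12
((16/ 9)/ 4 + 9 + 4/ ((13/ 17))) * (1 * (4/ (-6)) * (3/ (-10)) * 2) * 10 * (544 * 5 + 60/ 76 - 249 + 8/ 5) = 179309744/ 1235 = 145190.08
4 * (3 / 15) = 4 / 5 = 0.80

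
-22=-22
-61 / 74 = -0.82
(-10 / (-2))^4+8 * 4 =657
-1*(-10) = 10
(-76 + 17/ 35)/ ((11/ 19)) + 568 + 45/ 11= 15458/ 35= 441.66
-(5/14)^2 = -25/196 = -0.13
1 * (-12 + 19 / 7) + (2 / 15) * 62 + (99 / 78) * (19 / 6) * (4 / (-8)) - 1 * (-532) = 528.97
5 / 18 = 0.28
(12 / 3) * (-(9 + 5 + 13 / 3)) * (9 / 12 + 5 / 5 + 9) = -2365 / 3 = -788.33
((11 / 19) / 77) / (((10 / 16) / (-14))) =-16 / 95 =-0.17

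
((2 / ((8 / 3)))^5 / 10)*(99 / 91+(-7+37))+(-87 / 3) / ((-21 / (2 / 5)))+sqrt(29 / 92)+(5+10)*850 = sqrt(667) / 46+5092355219 / 399360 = 12751.85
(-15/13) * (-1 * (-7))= -105/13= -8.08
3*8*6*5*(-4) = -2880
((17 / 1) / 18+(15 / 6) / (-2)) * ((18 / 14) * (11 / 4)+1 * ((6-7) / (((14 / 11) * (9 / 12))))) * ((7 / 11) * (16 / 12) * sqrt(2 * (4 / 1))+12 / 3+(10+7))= -2299 / 144-209 * sqrt(2) / 162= -17.79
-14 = -14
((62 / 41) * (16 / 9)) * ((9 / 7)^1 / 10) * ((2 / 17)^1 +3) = 26288 / 24395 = 1.08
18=18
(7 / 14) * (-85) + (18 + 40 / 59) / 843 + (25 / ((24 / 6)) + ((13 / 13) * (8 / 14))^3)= -2459425079 / 68239164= -36.04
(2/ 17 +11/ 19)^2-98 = -10173617/ 104329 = -97.51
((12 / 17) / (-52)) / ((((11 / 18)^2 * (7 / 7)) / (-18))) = 17496 / 26741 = 0.65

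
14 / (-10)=-7 / 5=-1.40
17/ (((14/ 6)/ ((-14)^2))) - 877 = 551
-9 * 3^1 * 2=-54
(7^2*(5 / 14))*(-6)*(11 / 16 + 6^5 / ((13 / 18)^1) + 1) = -235183095 / 208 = -1130687.96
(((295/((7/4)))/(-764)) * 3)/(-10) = 177/2674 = 0.07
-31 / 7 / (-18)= 31 / 126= 0.25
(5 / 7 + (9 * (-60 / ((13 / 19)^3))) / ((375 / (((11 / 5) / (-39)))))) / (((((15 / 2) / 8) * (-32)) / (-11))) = 266071751 / 749726250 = 0.35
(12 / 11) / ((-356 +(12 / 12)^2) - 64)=-12 / 4609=-0.00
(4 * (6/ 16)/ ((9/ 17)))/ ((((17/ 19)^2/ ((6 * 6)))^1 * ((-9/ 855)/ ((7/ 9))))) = -480130/ 51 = -9414.31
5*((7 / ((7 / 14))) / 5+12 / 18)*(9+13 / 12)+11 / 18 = 3157 / 18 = 175.39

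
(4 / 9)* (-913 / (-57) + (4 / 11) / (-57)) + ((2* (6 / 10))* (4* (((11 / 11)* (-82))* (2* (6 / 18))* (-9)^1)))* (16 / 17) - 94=1024446394 / 479655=2135.80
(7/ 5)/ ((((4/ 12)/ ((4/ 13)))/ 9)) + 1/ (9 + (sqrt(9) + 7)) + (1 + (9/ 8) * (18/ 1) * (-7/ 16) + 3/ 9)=4.16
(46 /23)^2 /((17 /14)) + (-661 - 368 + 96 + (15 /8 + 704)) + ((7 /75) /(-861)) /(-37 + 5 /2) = -19376457253 /86567400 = -223.83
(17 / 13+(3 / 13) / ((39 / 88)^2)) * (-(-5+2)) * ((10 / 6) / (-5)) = -16363 / 6591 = -2.48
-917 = -917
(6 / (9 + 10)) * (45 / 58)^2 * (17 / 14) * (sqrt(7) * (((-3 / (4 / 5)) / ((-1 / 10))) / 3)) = 2581875 * sqrt(7) / 894824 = 7.63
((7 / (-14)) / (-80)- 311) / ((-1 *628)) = 49759 / 100480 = 0.50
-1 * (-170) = 170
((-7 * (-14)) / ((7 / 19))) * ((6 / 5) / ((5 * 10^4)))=399 / 62500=0.01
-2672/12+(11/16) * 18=-210.29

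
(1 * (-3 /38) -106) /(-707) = 4031 /26866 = 0.15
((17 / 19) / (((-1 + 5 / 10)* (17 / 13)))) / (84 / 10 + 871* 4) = -65 / 165889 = -0.00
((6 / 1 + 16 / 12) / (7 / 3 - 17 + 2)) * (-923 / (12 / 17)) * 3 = 172601 / 76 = 2271.07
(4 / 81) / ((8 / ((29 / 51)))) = 29 / 8262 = 0.00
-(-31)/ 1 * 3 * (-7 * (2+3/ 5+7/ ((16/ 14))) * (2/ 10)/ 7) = -32457/ 200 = -162.28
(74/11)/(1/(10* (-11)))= -740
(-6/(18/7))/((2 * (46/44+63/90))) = -385/576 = -0.67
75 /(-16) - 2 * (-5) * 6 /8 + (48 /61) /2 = 3129 /976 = 3.21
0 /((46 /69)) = 0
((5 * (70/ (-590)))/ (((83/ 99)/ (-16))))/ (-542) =-27720/ 1327087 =-0.02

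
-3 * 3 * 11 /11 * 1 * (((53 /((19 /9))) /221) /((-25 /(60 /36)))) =1431 /20995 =0.07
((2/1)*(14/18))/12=7/54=0.13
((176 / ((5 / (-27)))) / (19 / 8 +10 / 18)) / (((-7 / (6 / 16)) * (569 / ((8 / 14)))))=513216 / 29414455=0.02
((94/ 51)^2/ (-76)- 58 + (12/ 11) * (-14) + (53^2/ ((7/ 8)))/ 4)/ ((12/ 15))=13875016355/ 15221052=911.57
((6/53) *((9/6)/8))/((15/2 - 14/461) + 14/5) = 6915/3345572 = 0.00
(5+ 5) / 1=10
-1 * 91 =-91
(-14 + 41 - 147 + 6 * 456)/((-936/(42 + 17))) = -164.90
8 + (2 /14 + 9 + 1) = 127 /7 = 18.14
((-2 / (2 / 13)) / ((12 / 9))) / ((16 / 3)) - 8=-629 / 64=-9.83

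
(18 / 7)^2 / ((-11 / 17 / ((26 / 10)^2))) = -930852 / 13475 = -69.08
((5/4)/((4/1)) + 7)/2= 117/32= 3.66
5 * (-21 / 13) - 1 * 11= -248 / 13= -19.08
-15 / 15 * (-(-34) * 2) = -68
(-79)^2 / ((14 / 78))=243399 / 7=34771.29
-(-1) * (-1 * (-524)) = 524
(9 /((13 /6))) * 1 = 54 /13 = 4.15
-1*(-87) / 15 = 29 / 5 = 5.80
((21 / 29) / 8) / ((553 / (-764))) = -0.13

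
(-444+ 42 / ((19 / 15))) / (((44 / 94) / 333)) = -61085853 / 209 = -292276.81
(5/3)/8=5/24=0.21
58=58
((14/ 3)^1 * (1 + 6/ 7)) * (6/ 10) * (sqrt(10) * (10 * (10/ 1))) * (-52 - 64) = -60320 * sqrt(10) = -190748.59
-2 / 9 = -0.22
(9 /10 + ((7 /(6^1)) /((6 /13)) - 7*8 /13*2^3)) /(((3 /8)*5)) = -145238 /8775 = -16.55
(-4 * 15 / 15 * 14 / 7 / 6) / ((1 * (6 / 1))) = -2 / 9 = -0.22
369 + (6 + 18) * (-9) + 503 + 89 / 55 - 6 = 35839 / 55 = 651.62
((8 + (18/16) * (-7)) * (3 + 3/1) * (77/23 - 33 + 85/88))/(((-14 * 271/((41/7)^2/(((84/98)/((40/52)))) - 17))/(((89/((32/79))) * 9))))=3457273539879/22361411072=154.61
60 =60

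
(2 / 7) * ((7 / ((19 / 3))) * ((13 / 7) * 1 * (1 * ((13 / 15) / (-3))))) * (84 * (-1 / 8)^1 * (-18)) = -3042 / 95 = -32.02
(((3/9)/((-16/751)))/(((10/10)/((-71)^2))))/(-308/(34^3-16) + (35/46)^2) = -3278392789643/23738036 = -138107.16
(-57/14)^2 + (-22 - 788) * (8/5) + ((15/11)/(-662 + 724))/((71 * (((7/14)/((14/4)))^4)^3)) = 20340620865633/4745356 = 4286426.74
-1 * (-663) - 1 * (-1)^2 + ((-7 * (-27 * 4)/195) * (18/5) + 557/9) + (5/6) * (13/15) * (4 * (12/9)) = 6508397/8775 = 741.70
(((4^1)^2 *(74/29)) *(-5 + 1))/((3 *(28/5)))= -5920/609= -9.72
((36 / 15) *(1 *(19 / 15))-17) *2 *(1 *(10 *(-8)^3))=714752 / 5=142950.40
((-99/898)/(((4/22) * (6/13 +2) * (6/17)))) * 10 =-401115/57472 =-6.98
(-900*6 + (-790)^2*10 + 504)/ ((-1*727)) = -6236104/ 727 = -8577.86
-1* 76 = -76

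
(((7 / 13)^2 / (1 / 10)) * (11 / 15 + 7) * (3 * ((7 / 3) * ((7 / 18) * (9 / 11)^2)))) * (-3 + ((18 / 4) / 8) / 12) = -39479643 / 327184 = -120.66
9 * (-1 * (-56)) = 504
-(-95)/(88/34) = 36.70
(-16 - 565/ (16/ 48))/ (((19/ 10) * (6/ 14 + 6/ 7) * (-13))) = 119770/ 2223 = 53.88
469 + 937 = 1406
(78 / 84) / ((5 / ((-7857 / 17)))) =-102141 / 1190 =-85.83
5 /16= 0.31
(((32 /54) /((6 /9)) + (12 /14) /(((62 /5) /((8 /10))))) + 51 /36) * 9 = 21.25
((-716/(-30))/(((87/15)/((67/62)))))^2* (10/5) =287664098/7273809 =39.55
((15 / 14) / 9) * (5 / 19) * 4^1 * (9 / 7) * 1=150 / 931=0.16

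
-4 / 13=-0.31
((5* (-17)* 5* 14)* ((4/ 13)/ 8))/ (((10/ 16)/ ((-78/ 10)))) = 2856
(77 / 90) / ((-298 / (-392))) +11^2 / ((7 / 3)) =2486737 / 46935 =52.98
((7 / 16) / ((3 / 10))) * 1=35 / 24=1.46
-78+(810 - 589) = 143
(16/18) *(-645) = -1720/3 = -573.33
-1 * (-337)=337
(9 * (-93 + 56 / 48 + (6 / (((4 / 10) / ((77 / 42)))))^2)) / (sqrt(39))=7973 * sqrt(39) / 52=957.53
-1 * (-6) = 6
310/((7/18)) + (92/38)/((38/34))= 2019854/2527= 799.31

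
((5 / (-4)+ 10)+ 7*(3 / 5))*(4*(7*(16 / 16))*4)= 7252 / 5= 1450.40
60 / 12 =5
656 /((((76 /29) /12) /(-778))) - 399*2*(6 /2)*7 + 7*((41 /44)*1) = -1967692939 /836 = -2353699.69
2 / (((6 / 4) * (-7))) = -4 / 21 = -0.19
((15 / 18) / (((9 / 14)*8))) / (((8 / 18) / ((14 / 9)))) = 245 / 432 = 0.57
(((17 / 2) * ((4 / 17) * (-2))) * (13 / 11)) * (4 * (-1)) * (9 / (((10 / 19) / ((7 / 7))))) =17784 / 55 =323.35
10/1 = 10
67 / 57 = 1.18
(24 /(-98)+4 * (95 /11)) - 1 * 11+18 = 22261 /539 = 41.30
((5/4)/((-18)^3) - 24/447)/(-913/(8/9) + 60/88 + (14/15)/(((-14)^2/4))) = 72137065/1373571779652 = 0.00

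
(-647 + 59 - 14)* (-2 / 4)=301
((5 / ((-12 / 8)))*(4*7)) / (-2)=140 / 3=46.67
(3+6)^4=6561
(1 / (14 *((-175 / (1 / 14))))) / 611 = -1 / 20957300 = -0.00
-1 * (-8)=8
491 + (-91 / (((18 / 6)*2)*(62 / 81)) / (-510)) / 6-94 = 16737793 / 42160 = 397.01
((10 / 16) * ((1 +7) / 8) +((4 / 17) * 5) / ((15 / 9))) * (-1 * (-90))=8145 / 68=119.78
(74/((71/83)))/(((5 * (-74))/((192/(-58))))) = 7968/10295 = 0.77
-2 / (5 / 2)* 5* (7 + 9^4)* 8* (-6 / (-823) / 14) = -630528 / 5761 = -109.45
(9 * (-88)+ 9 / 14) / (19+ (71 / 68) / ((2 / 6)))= -376686 / 10535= -35.76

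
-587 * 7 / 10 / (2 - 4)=4109 / 20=205.45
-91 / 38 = -2.39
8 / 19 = 0.42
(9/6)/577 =3/1154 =0.00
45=45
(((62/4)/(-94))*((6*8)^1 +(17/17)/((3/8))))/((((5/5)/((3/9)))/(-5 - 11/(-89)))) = 511252/37647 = 13.58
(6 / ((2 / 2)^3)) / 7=6 / 7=0.86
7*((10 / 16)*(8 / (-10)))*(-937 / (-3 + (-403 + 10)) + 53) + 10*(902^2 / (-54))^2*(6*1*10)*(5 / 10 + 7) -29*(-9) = 7281466157455133 / 7128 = 1021530044536.35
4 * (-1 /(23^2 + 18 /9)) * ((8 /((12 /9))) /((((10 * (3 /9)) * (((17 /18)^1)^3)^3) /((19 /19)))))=-793437161472 /34983423566615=-0.02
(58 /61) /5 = 58 /305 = 0.19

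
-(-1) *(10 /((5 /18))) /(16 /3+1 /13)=1404 /211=6.65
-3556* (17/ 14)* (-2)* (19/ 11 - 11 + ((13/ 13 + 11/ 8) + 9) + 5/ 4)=636905/ 22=28950.23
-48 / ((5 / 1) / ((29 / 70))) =-696 / 175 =-3.98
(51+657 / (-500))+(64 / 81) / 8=2016283 / 40500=49.78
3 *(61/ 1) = 183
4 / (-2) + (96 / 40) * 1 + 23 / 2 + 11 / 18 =563 / 45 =12.51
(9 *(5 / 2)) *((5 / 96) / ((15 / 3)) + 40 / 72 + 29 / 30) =2207 / 64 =34.48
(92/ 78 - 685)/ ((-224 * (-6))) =-26669/ 52416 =-0.51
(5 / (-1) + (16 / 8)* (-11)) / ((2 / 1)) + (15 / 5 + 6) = -9 / 2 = -4.50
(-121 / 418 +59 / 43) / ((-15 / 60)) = -3538 / 817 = -4.33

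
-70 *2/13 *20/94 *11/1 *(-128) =1971200/611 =3226.19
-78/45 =-26/15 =-1.73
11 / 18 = 0.61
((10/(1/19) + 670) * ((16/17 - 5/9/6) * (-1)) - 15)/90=-68371/8262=-8.28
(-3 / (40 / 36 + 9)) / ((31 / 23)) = -621 / 2821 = -0.22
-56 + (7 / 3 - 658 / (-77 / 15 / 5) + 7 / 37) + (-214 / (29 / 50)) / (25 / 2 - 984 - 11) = 908863302 / 1546193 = 587.81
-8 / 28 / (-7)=2 / 49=0.04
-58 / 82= -29 / 41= -0.71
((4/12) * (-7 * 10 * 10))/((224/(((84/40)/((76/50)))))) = -1.44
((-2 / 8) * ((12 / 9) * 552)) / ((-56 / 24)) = 552 / 7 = 78.86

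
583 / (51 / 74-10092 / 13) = -560846 / 746145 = -0.75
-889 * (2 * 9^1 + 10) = -24892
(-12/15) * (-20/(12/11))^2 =-268.89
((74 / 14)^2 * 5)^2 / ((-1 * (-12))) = 46854025 / 28812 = 1626.20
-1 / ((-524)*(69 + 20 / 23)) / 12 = 23 / 10104816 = 0.00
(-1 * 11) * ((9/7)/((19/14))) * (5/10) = -99/19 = -5.21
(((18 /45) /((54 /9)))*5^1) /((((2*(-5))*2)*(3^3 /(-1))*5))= 1 /8100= 0.00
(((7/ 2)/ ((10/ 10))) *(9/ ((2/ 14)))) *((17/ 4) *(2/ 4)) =7497/ 16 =468.56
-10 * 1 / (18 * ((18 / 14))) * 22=-770 / 81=-9.51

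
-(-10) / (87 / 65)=650 / 87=7.47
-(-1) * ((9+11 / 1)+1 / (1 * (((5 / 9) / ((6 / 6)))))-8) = 69 / 5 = 13.80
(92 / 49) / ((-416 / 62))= -713 / 2548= -0.28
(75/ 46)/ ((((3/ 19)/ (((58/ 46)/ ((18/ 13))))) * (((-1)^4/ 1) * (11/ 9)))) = 179075/ 23276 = 7.69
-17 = -17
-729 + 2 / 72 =-26243 / 36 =-728.97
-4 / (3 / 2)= -8 / 3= -2.67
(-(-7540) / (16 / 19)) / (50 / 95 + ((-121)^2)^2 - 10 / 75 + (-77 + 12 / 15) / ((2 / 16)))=10207275 / 244368429844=0.00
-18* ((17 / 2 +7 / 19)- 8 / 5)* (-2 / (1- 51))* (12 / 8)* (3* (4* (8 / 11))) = -1789776 / 26125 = -68.51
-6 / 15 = -2 / 5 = -0.40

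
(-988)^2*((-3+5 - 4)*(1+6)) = -13666016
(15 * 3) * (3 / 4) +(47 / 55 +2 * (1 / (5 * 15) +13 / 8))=31252 / 825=37.88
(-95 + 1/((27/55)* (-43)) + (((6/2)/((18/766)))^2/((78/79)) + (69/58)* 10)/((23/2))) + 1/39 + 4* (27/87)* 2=1343.95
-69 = -69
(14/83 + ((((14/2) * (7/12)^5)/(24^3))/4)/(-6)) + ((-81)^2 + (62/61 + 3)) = 2744138945376747337/417983486754816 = 6565.19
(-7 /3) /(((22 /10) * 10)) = -7 /66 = -0.11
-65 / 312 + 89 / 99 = 547 / 792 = 0.69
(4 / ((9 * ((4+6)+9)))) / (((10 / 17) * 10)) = 17 / 4275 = 0.00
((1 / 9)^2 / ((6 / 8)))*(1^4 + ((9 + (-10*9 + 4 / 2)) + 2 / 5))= -1552 / 1215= -1.28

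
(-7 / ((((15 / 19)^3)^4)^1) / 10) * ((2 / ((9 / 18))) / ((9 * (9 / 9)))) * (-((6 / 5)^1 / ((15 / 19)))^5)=43.06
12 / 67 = 0.18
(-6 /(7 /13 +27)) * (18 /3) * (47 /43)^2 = -516906 /330971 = -1.56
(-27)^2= 729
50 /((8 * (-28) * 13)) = -0.02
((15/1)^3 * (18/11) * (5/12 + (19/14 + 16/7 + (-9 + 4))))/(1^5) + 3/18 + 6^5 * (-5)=-10181054/231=-44073.83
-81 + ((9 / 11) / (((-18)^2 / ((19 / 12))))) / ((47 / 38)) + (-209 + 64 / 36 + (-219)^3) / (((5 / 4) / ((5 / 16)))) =-293250398663 / 111672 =-2625997.55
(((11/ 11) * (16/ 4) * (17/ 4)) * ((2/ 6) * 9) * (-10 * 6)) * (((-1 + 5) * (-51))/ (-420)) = -10404/ 7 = -1486.29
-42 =-42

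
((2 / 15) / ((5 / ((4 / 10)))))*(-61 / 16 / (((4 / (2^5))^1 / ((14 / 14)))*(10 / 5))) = -61 / 375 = -0.16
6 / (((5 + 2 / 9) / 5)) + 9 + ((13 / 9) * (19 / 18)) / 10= 14.90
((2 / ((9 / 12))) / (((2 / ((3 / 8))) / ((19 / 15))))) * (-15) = -19 / 2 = -9.50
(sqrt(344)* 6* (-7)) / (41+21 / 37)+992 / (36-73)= -992 / 37-1554* sqrt(86) / 769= -45.55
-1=-1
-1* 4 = -4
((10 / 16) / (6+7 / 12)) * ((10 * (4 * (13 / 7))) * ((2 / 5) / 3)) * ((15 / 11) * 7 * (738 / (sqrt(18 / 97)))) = 959400 * sqrt(194) / 869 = 15377.33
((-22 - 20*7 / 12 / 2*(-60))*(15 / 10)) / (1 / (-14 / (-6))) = 1148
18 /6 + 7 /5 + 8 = 62 /5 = 12.40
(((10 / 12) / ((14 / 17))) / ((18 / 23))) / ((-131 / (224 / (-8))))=1955 / 7074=0.28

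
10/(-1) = -10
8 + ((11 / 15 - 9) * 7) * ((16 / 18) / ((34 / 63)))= -22264 / 255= -87.31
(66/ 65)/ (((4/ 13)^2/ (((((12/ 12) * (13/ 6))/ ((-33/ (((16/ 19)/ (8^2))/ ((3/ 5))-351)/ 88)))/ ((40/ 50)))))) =148762757/ 5472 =27186.18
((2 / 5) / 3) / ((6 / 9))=1 / 5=0.20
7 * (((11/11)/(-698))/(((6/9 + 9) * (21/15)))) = -15/20242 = -0.00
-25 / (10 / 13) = -65 / 2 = -32.50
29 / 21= 1.38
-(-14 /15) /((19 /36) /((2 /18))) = 56 /285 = 0.20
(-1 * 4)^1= -4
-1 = -1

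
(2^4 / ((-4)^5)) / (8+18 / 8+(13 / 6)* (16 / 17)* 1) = -51 / 40112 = -0.00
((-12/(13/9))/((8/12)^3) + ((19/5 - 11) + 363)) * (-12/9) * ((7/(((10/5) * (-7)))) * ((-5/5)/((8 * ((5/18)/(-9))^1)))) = 1150443/1300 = 884.96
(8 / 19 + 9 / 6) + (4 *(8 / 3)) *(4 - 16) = -4791 / 38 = -126.08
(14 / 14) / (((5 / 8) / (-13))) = -104 / 5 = -20.80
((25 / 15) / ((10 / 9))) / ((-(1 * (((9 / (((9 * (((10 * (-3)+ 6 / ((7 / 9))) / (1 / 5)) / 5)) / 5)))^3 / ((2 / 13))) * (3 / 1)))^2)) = -56855126016 / 1838265625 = -30.93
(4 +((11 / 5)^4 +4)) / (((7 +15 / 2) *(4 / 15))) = 58923 / 7250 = 8.13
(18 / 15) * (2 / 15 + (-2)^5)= -38.24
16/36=4/9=0.44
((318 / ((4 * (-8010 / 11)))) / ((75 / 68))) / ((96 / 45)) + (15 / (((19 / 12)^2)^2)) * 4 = 264460964569 / 27836565600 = 9.50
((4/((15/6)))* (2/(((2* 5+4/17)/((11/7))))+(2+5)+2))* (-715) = -6484192/609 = -10647.28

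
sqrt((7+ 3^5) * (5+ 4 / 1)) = 15 * sqrt(10) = 47.43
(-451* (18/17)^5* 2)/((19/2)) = -3408780672/26977283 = -126.36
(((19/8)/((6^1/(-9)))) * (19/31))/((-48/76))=6859/1984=3.46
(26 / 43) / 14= 13 / 301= 0.04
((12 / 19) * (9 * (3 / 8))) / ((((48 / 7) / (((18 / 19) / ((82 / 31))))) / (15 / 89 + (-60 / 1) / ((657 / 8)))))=-192556035 / 3077187104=-0.06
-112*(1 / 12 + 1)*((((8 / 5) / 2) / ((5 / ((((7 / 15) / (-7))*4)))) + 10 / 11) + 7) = -11811436 / 12375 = -954.46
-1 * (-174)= 174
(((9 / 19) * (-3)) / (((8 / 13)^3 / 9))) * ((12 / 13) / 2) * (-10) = 616005 / 2432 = 253.29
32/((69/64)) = 2048/69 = 29.68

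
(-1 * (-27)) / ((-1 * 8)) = -27 / 8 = -3.38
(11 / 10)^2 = 121 / 100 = 1.21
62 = 62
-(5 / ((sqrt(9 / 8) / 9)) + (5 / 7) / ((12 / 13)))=-30*sqrt(2) - 65 / 84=-43.20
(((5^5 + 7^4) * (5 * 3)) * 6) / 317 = 497340 / 317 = 1568.90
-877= -877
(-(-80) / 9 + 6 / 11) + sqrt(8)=2* sqrt(2) + 934 / 99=12.26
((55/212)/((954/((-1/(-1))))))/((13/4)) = 55/657306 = 0.00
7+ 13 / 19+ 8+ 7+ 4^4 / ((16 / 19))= 326.68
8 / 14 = 4 / 7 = 0.57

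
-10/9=-1.11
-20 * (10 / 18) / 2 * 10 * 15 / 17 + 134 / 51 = -2366 / 51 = -46.39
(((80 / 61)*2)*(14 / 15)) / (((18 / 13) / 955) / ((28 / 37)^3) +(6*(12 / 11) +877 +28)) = 671523973120 / 250042896325041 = 0.00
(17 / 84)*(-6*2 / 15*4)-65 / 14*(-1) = 839 / 210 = 4.00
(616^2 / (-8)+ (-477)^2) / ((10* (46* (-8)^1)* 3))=-16.31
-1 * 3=-3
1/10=0.10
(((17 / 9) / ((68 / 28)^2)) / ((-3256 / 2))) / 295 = -49 / 73479780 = -0.00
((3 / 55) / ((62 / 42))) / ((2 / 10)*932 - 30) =63 / 266662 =0.00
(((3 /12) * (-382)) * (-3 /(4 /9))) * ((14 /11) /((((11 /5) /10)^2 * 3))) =7520625 /1331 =5650.36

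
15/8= 1.88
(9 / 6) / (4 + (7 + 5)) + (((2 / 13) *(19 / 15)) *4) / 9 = 10129 / 56160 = 0.18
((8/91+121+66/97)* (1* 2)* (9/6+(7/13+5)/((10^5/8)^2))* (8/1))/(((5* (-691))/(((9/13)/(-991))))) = 29474375618377152/49879441352685546875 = 0.00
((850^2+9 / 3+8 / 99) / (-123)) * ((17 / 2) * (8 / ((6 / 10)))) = -24319453700 / 36531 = -665721.00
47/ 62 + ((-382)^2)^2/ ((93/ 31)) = 1320216454253/ 186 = 7097937926.09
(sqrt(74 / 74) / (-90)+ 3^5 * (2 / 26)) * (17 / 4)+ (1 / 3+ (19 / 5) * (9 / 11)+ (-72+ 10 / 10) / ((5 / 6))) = -121621 / 51480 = -2.36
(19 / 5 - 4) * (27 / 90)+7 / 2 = 86 / 25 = 3.44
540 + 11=551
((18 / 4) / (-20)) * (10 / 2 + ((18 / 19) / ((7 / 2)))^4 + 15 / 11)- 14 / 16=-317760513799 / 137676317240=-2.31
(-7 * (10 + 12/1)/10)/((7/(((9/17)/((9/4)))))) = -44/85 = -0.52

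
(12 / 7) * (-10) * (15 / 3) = -600 / 7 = -85.71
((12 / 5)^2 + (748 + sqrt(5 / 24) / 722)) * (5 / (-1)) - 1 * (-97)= -18359 / 5 - 5 * sqrt(30) / 8664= -3671.80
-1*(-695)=695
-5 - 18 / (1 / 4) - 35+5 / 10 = -111.50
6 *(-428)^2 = 1099104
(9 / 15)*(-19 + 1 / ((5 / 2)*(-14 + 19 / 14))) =-16843 / 1475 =-11.42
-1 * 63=-63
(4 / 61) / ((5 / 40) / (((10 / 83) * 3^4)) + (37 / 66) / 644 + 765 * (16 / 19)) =872182080 / 8568682314497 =0.00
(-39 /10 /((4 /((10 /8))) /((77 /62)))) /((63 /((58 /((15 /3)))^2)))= -3.23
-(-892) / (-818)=-446 / 409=-1.09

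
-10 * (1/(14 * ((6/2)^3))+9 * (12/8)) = -25520/189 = -135.03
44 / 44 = 1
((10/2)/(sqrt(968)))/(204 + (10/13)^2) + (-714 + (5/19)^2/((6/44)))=-713.49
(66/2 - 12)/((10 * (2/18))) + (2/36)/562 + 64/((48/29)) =2911727/50580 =57.57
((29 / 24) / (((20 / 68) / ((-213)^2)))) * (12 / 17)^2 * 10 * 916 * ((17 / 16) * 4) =3615546348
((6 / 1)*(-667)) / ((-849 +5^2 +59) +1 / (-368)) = 1472736 / 281521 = 5.23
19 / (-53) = -19 / 53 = -0.36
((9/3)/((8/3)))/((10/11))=99/80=1.24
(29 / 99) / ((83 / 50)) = 1450 / 8217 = 0.18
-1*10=-10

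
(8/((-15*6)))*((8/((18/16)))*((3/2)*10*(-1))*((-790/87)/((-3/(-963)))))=-21639680/783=-27636.88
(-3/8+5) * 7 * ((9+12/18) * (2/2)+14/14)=1036/3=345.33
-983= -983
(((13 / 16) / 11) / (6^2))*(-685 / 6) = -8905 / 38016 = -0.23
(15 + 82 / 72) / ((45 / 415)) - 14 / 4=47089 / 324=145.34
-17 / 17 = -1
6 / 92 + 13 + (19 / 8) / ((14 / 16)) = 5081 / 322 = 15.78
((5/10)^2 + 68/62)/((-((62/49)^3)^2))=-2311494962567/7043229212416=-0.33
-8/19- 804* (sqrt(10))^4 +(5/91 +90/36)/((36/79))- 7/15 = -16680412909/207480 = -80395.28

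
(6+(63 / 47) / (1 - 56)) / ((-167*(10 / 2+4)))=-5149 / 1295085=-0.00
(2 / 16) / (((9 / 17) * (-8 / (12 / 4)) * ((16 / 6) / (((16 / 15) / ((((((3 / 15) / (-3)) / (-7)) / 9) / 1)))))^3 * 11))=-38257191 / 88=-434740.81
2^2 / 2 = 2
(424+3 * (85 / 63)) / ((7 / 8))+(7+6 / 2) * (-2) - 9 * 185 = -175783 / 147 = -1195.80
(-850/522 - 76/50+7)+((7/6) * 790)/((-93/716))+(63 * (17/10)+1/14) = -9889980151/1415925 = -6984.82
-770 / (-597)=770 / 597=1.29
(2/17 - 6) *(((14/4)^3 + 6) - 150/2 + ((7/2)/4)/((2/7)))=9225/68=135.66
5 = 5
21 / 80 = 0.26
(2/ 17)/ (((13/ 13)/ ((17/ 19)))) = 2/ 19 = 0.11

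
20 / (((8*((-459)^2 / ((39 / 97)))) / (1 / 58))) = 65 / 790194204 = 0.00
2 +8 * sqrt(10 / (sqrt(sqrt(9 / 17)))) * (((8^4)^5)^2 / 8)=2 +1329227995784915872903807060280344576 * sqrt(10) * 17^(1 / 8) * 3^(3 / 4) / 3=4551193297409524405330053000000000000.00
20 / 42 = 10 / 21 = 0.48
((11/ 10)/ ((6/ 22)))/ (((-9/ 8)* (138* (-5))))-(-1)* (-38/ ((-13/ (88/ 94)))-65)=-1771704863/ 28457325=-62.26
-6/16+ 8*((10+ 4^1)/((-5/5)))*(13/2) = -5827/8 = -728.38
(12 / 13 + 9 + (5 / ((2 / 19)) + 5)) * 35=2184.81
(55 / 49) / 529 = 0.00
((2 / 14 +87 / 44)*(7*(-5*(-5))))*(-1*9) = -146925 / 44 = -3339.20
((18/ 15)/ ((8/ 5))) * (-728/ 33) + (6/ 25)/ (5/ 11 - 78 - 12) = -4482476/ 270875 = -16.55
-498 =-498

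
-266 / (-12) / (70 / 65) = 247 / 12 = 20.58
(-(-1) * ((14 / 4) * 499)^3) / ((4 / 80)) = 213091320785 / 2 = 106545660392.50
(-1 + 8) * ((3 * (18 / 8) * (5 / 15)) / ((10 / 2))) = 3.15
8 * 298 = 2384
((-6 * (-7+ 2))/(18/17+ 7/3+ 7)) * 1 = 153/53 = 2.89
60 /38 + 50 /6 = 565 /57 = 9.91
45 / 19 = 2.37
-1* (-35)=35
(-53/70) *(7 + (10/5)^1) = -477/70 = -6.81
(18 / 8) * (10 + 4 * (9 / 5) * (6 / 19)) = 27.62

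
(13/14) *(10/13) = 5/7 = 0.71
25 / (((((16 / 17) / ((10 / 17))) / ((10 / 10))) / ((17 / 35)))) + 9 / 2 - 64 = -2907 / 56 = -51.91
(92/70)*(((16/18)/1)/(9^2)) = 368/25515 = 0.01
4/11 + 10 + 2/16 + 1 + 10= 1891/88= 21.49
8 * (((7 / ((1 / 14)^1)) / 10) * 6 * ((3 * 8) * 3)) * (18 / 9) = 338688 / 5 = 67737.60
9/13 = 0.69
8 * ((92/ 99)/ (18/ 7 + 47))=5152/ 34353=0.15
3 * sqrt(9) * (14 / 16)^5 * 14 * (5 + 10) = 969.40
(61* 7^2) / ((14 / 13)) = 5551 / 2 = 2775.50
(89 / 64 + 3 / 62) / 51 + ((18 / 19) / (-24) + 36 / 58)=33977281 / 55752384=0.61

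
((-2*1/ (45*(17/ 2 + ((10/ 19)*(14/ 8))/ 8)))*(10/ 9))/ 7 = -1216/ 1484973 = -0.00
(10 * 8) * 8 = 640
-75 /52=-1.44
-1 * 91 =-91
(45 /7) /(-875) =-9 /1225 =-0.01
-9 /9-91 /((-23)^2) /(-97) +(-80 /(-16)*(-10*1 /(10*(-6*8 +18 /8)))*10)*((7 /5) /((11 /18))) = 51835878 /34431023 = 1.51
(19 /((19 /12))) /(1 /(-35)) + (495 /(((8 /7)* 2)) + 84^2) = 109641 /16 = 6852.56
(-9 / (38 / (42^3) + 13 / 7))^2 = 111152892816 / 4735504225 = 23.47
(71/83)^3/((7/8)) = 2863288/4002509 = 0.72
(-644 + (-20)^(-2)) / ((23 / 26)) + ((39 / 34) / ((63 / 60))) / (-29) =-11557261937 / 15874600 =-728.03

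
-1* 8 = -8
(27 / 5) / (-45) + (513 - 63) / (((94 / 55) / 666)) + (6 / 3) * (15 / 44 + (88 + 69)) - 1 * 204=175466.94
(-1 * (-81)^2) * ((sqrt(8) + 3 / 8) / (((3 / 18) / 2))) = -157464 * sqrt(2) - 59049 / 2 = -252212.22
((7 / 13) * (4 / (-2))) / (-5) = 14 / 65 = 0.22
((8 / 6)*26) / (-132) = -0.26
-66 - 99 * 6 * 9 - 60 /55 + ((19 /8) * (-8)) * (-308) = 4828 /11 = 438.91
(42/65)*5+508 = 6646/13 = 511.23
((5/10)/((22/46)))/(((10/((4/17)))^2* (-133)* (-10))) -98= -5179385727/52850875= -98.00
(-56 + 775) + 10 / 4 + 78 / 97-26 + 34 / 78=5271535 / 7566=696.74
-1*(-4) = 4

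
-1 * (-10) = 10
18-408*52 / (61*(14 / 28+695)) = 114222 / 6527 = 17.50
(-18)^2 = 324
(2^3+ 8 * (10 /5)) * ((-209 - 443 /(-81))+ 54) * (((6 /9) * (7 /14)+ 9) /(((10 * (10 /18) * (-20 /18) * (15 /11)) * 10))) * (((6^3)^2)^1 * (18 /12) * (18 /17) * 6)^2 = 71037939770943602688 /903125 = 78657926389972.16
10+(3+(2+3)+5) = 23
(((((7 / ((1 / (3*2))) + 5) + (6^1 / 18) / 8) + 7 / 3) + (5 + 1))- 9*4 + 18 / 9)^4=855036081 / 4096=208749.04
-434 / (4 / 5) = -1085 / 2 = -542.50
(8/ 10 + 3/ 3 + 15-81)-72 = -681/ 5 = -136.20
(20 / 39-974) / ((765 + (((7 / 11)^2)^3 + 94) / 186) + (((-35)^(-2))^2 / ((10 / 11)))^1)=-7822126484573603125 / 6150962029206832591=-1.27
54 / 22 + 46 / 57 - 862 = -858.74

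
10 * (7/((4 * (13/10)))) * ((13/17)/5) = 35/17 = 2.06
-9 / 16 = -0.56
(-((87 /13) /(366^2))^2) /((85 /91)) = -5887 /2203150219920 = -0.00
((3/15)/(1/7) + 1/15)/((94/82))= 902/705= 1.28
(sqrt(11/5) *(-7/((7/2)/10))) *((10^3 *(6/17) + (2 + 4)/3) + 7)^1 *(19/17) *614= -287123592 *sqrt(55)/289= -7368046.88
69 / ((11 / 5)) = 345 / 11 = 31.36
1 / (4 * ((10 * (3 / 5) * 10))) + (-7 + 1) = -1439 / 240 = -6.00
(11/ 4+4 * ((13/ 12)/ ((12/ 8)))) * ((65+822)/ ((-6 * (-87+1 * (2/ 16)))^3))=2880976/ 81575677125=0.00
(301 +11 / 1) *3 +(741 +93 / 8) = 13509 / 8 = 1688.62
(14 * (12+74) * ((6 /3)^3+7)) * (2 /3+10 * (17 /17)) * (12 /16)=144480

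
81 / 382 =0.21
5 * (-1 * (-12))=60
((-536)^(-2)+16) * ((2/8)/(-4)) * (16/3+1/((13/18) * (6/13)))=-114918425/13790208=-8.33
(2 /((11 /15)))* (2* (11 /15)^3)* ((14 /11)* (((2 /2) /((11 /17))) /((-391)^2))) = 56 /2023425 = 0.00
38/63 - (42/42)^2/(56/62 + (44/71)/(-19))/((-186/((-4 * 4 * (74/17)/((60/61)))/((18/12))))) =615847/1975995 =0.31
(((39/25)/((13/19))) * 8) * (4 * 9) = 16416/25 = 656.64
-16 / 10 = -8 / 5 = -1.60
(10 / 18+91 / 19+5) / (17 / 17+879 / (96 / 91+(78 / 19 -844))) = -2565676226 / 11873727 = -216.08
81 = 81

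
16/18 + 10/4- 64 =-1091/18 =-60.61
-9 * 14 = -126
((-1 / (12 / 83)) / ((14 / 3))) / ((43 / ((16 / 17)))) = -166 / 5117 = -0.03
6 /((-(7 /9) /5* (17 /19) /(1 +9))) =-51300 /119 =-431.09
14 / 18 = 7 / 9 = 0.78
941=941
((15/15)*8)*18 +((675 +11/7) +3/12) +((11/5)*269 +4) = 198327/140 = 1416.62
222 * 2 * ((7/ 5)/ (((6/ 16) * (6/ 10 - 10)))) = -8288/ 47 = -176.34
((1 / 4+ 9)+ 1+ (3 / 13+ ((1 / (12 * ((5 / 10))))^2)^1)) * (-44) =-54098 / 117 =-462.38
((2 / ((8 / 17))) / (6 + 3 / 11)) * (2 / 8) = 187 / 1104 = 0.17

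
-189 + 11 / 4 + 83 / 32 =-5877 / 32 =-183.66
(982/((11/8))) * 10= 78560/11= 7141.82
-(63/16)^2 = -3969/256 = -15.50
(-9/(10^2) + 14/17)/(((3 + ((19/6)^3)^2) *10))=7272504/100269929125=0.00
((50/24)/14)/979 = 25/164472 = 0.00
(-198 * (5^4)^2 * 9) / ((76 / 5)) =-1740234375 / 38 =-45795641.45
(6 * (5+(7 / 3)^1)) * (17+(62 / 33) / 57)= 128156 / 171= 749.45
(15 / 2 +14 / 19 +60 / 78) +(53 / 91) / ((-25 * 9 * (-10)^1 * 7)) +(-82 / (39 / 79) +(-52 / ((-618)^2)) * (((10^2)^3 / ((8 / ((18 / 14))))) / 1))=-25853539426556 / 144450817875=-178.98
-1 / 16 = -0.06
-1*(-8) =8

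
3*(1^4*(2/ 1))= 6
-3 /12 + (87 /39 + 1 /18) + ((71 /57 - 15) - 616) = -5581669 /8892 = -627.72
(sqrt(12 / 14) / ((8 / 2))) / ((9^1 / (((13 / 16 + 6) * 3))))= 109 * sqrt(42) / 1344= 0.53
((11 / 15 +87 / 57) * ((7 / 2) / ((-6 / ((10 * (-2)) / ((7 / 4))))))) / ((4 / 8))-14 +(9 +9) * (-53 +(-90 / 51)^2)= -881.82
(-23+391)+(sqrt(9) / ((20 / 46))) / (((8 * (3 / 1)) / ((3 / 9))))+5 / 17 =1503031 / 4080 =368.39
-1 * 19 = -19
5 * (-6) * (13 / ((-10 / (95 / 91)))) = 285 / 7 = 40.71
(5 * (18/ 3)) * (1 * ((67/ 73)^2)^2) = 604533630/ 28398241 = 21.29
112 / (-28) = -4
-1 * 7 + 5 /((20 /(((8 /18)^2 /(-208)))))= -29485 /4212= -7.00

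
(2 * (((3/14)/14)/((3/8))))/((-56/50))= -25/343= -0.07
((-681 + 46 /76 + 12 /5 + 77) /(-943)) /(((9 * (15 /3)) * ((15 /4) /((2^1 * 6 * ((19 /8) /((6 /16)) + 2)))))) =304504 /806265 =0.38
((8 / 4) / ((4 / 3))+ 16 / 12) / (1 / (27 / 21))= 51 / 14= 3.64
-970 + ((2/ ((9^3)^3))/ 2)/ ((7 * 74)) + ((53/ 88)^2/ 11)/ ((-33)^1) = -91202185449085684321/ 94022774737746624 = -970.00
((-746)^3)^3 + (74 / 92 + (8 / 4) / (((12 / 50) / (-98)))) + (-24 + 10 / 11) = -108622856346385474521149962939 / 1518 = -71556558857961445666106700.00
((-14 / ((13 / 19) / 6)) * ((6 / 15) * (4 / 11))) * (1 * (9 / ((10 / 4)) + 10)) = -868224 / 3575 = -242.86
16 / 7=2.29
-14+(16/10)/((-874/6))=-30614/2185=-14.01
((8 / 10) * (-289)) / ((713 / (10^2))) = -23120 / 713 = -32.43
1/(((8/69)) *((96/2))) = 23/128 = 0.18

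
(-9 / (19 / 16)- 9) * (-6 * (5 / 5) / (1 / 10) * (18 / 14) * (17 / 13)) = 413100 / 247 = 1672.47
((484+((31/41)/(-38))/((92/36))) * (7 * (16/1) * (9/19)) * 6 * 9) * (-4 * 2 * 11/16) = -2596095416376/340423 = -7626087.00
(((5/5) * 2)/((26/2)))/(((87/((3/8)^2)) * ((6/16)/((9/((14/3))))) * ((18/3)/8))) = 0.00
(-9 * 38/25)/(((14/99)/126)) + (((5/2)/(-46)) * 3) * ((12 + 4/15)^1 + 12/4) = -28040149/2300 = -12191.37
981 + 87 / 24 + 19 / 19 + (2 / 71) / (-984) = 68859703 / 69864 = 985.62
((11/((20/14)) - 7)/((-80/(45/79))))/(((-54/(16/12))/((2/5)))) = 7/142200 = 0.00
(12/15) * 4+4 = 36/5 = 7.20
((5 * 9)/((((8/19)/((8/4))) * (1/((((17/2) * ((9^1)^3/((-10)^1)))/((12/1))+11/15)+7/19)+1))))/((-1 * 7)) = -197028765/6324724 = -31.15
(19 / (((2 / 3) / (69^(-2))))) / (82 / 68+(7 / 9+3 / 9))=969 / 375061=0.00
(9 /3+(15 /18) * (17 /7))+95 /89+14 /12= 13565 /1869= 7.26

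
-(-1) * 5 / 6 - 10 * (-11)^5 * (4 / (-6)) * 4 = -4294692.50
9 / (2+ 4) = 3 / 2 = 1.50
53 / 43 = 1.23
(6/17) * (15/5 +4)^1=42/17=2.47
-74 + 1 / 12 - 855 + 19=-909.92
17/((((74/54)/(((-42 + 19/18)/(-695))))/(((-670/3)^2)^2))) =252473395009000/138861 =1818173533.31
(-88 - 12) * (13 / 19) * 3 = -3900 / 19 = -205.26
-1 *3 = -3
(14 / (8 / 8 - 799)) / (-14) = 0.00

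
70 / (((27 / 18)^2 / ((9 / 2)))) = 140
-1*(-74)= 74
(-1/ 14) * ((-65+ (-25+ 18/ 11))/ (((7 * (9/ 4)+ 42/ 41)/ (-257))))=-6827976/ 70609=-96.70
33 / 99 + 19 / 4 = 61 / 12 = 5.08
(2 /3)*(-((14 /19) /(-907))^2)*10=-3920 /890928867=-0.00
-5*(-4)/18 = 10/9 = 1.11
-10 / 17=-0.59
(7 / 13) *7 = 49 / 13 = 3.77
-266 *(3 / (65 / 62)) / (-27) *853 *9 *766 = 10775839816 / 65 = 165782151.02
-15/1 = -15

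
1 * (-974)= -974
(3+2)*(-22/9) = -110/9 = -12.22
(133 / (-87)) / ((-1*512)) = 133 / 44544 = 0.00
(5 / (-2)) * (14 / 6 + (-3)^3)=185 / 3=61.67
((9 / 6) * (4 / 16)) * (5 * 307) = 4605 / 8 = 575.62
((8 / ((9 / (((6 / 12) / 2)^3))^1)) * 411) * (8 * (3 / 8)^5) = 11097 / 32768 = 0.34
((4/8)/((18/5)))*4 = 5/9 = 0.56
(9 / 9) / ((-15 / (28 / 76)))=-7 / 285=-0.02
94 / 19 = 4.95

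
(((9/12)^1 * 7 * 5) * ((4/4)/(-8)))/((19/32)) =-105/19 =-5.53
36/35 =1.03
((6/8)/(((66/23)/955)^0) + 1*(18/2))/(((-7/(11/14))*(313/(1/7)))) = -429/858872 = -0.00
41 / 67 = 0.61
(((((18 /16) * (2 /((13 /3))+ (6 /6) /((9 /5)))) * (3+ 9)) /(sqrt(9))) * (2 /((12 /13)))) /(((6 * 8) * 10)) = 119 /5760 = 0.02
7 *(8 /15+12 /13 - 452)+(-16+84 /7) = -3157.81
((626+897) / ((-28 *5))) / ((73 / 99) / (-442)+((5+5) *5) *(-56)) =33321717 / 8576573110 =0.00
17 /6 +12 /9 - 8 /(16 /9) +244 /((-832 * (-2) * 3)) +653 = 814589 /1248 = 652.72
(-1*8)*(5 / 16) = -5 / 2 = -2.50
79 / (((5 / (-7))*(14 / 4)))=-158 / 5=-31.60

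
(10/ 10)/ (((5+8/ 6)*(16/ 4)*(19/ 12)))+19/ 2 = 6877/ 722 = 9.52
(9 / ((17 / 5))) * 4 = 180 / 17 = 10.59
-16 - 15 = -31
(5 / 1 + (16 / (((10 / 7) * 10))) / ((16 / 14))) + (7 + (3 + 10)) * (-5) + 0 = -4701 / 50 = -94.02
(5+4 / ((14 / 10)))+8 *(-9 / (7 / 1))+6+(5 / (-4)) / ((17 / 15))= 1175 / 476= 2.47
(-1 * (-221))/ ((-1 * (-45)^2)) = -221/ 2025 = -0.11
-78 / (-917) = 78 / 917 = 0.09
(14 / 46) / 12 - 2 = -545 / 276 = -1.97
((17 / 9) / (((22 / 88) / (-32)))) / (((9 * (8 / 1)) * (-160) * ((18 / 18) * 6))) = 17 / 4860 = 0.00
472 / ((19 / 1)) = 472 / 19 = 24.84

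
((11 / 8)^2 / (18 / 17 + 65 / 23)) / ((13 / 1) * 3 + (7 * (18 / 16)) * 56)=47311 / 46663680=0.00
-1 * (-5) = 5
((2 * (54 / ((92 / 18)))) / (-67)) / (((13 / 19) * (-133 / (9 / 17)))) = 4374 / 2383927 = 0.00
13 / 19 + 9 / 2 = 197 / 38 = 5.18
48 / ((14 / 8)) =192 / 7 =27.43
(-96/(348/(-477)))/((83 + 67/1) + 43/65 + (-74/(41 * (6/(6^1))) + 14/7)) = 3389880/3886319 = 0.87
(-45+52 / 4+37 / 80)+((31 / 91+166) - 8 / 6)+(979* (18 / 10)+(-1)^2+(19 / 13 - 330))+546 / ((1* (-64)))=68123333 / 43680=1559.60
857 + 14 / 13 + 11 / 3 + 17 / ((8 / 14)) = 139073 / 156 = 891.49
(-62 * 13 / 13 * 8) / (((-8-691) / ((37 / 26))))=9176 / 9087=1.01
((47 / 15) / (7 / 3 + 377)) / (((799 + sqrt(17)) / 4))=2209 / 53417720 - 47 * sqrt(17) / 908101240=0.00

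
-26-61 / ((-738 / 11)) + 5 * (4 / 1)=-3757 / 738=-5.09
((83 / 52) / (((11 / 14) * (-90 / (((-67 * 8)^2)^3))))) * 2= -6888661980307652608 / 6435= -1070499142238951.45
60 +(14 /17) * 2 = 61.65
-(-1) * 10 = 10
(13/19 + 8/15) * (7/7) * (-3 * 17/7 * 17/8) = -100283/5320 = -18.85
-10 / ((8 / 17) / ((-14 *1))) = 595 / 2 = 297.50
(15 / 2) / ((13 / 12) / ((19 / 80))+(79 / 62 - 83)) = -26505 / 272699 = -0.10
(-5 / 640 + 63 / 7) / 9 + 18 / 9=3455 / 1152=3.00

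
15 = 15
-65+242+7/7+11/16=2859/16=178.69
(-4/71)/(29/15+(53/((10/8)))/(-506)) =-15180/498349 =-0.03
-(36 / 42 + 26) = -188 / 7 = -26.86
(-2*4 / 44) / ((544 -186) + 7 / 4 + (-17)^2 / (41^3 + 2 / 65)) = -35838936 / 70912641283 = -0.00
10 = 10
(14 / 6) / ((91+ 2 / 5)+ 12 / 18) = 35 / 1381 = 0.03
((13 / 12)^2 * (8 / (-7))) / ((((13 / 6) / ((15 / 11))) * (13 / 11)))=-5 / 7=-0.71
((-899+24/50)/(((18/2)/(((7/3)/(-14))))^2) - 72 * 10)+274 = -32535863/72900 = -446.31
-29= -29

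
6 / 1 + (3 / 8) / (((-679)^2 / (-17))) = 6.00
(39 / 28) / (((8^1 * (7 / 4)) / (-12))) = -117 / 98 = -1.19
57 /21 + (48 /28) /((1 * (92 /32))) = 533 /161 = 3.31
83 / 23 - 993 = -22756 / 23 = -989.39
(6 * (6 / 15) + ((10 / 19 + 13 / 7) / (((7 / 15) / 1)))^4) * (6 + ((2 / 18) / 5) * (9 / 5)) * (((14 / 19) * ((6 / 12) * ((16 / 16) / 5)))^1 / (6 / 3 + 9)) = 387327298659563127 / 14019321241454375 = 27.63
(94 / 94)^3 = 1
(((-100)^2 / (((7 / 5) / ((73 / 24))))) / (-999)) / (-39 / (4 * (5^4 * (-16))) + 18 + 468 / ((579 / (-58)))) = 3522250000000 / 4677319931067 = 0.75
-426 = -426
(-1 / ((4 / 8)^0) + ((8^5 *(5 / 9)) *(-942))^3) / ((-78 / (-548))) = -37307772940134775783431398 / 1053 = -35429983798798457534122.89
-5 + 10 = 5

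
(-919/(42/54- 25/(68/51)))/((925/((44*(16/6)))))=3881856/598475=6.49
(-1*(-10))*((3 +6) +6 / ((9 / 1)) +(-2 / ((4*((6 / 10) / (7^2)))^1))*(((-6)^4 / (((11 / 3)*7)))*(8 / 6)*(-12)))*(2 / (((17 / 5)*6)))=54447950 / 1683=32351.72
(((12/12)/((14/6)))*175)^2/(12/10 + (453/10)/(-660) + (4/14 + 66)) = 86625000/1038223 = 83.44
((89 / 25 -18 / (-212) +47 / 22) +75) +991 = 15621212 / 14575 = 1071.78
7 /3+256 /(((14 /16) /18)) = 110641 /21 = 5268.62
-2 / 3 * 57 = -38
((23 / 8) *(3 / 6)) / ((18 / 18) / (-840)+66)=2415 / 110878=0.02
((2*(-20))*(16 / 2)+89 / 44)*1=-13991 / 44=-317.98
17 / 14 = 1.21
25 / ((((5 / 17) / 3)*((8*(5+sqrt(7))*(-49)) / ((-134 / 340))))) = 335 / 4704 -67*sqrt(7) / 4704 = 0.03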